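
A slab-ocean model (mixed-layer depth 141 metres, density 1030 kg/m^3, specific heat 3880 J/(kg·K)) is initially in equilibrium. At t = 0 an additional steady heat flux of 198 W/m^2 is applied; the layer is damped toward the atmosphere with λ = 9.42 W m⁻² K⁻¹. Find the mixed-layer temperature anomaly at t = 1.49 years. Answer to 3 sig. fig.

11.4 K

Areal heat capacity C = ρ c_p D = 1030 × 3880 × 141 = 5.63×10^8 J/(m^2 K).
τ = C / λ = 5.63×10^8 / 9.42 = 5.98×10^7 s.
Equilibrium anomaly ΔT_eq = F / λ = 198 / 9.42 = 21.0 K.
t = 1.49 years = 4.70×10^7 s, so t/τ = 0.786.
ΔT(t) = ΔT_eq (1 − e^(−t/τ)) = 21.0 × (1 − e^−0.786) = 11.4 K.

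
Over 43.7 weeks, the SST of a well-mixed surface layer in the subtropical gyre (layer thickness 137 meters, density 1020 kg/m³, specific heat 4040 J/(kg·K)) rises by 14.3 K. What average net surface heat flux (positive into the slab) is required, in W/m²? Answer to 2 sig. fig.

310

Areal heat capacity C = ρ c_p D = 1020 × 4040 × 137 = 5.65×10^8 J/(m^2 K).
Required heat per unit area: Q = C ΔT = 5.65×10^8 × 14.3 = 8.07×10^9 J/m².
Flux F = Q / Δt = 8.07×10^9 / 2.64×10^7 s = 305 W/m².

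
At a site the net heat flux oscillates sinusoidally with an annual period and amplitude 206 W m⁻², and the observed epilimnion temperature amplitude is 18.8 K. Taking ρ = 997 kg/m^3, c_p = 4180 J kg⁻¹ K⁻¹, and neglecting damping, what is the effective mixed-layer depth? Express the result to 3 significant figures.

ω = 2π / 3.15×10^7 s = 1.99×10^-7 s⁻¹.
Required C = F₀ / (A ω) = 206 / (18.8 × 1.99×10^-7) = 5.50×10^7 J/(m²·K).
D = C / (ρ c_p) = 5.50×10^7 / (997 × 4180) = 13.2 m.

13.2 m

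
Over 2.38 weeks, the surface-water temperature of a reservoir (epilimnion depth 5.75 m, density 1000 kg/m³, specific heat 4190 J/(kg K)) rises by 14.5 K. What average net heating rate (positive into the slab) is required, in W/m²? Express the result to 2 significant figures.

240

Areal heat capacity C = ρ c_p D = 1000 × 4190 × 5.75 = 2.41×10^7 J/(m^2 K).
Required heat per unit area: Q = C ΔT = 2.41×10^7 × 14.5 = 3.49×10^8 J/m².
Flux F = Q / Δt = 3.49×10^8 / 1.44×10^6 s = 243 W/m².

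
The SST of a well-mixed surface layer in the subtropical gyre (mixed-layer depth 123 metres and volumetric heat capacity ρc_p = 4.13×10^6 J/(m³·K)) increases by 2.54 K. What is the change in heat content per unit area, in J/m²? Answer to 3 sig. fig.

Areal heat capacity C = ρc_p × D = 4.13×10^6 × 123 = 5.08×10^8 J m⁻² K⁻¹.
ΔQ = C ΔT = 5.08×10^8 × 2.54 = 1.29×10^9 J/m².

1.29×10^9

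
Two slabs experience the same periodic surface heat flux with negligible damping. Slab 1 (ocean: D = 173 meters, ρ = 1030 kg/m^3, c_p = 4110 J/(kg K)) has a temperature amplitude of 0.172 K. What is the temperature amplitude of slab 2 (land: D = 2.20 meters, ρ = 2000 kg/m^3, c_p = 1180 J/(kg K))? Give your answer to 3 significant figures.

24.3 K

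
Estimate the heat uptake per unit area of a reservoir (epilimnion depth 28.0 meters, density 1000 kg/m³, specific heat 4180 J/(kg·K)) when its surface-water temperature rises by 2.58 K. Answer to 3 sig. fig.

3.02×10^8

Areal heat capacity C = ρ c_p D = 1000 × 4180 × 28.0 = 1.17×10^8 J/(m^2 K).
ΔQ = C ΔT = 1.17×10^8 × 2.58 = 3.02×10^8 J/m².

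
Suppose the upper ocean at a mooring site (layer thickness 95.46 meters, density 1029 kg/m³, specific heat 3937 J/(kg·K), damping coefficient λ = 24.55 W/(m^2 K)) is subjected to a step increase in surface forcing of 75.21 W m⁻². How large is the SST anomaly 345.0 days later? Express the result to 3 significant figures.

2.60 K

Areal heat capacity C = ρ c_p D = 1029 × 3937 × 95.46 = 3.87×10^8 J/(m²·K).
τ = C / λ = 3.87×10^8 / 24.55 = 1.58×10^7 s.
Equilibrium anomaly ΔT_eq = F / λ = 75.21 / 24.55 = 3.06 K.
t = 345.0 days = 2.98×10^7 s, so t/τ = 1.89.
ΔT(t) = ΔT_eq (1 − e^(−t/τ)) = 3.06 × (1 − e^−1.89) = 2.60 K.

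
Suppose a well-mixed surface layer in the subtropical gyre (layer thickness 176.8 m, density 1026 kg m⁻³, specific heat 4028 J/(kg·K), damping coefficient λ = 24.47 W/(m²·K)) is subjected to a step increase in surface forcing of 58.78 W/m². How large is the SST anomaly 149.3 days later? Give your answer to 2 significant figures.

Areal heat capacity C = ρ c_p D = 1026 × 4028 × 176.8 = 7.31×10^8 J/(m²·K).
τ = C / λ = 7.31×10^8 / 24.47 = 2.99×10^7 s.
Equilibrium anomaly ΔT_eq = F / λ = 58.78 / 24.47 = 2.40 K.
t = 149.3 days = 1.29×10^7 s, so t/τ = 0.432.
ΔT(t) = ΔT_eq (1 − e^(−t/τ)) = 2.40 × (1 − e^−0.432) = 0.843 K.

0.84 K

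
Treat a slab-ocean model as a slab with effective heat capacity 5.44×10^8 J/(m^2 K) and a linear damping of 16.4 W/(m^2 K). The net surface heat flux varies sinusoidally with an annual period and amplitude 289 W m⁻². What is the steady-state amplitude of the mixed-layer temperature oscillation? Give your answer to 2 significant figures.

2.6 K

Areal heat capacity C = 5.44×10^8 J/(m^2 K) (given).
Angular frequency ω = 2π / T = 2π / 3.15×10^7 s = 1.99×10^-7 s⁻¹.
√((Cω)² + λ²) = √((108)² + 16.4²) = 110 W/(m²·K).
Amplitude A = F₀ / √((Cω)²+λ²) = 289 / 110 = 2.64 K.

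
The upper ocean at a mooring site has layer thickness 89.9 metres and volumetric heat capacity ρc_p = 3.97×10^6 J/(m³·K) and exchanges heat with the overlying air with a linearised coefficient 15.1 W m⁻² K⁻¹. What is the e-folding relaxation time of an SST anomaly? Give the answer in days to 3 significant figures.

Areal heat capacity C = ρc_p × D = 3.97×10^6 × 89.9 = 3.57×10^8 J m⁻² K⁻¹.
Relaxation time τ = C / λ = 3.57×10^8 / 15.1 = 2.36×10^7 s.
In days: 2.36×10^7 s / (86400 s/day) = 274 days.

274 days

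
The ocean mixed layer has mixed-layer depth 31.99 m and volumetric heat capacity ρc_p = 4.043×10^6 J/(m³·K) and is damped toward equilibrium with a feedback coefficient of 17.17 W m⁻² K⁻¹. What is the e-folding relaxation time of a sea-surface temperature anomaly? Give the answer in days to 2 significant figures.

87 days

Areal heat capacity C = ρc_p × D = 4.043×10^6 × 31.99 = 1.29×10^8 J/(m²·K).
Relaxation time τ = C / λ = 1.29×10^8 / 17.17 = 7.53×10^6 s.
In days: 7.53×10^6 s / (86400 s/day) = 87.2 days.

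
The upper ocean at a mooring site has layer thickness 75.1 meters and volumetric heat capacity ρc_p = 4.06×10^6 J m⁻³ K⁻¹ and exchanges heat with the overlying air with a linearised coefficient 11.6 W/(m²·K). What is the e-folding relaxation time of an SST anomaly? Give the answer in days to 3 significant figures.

Areal heat capacity C = ρc_p × D = 4.06×10^6 × 75.1 = 3.05×10^8 J m⁻² K⁻¹.
Relaxation time τ = C / λ = 3.05×10^8 / 11.6 = 2.63×10^7 s.
In days: 2.63×10^7 s / (86400 s/day) = 304 days.

304 days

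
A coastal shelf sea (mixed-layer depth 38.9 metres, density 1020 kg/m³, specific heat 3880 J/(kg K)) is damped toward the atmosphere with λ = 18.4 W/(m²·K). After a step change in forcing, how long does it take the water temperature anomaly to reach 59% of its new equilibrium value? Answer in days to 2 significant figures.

Areal heat capacity C = ρ c_p D = 1020 × 3880 × 38.9 = 1.54×10^8 J m⁻² K⁻¹.
τ = C / λ = 1.54×10^8 / 18.4 = 8.37×10^6 s.
Fraction reached: 1 − e^(−t/τ) = 0.59 ⇒ t = −τ ln(1 − 0.59) = τ × 0.892.
t = 7.46×10^6 s = 86.3 days.

86 days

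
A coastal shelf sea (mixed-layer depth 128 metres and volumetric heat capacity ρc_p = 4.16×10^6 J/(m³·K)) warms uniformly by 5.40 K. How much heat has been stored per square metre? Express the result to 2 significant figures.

2.9×10^9

Areal heat capacity C = ρc_p × D = 4.16×10^6 × 128 = 5.32×10^8 J/(m²·K).
ΔQ = C ΔT = 5.32×10^8 × 5.40 = 2.88×10^9 J/m².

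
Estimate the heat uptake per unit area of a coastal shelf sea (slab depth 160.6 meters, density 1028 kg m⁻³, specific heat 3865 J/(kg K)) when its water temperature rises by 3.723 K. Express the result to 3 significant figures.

Areal heat capacity C = ρ c_p D = 1028 × 3865 × 160.6 = 6.38×10^8 J/(m^2 K).
ΔQ = C ΔT = 6.38×10^8 × 3.723 = 2.38×10^9 J/m².

2.38×10^9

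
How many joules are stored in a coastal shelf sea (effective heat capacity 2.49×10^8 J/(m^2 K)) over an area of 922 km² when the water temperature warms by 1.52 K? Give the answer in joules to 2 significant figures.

Areal heat capacity C = 2.49×10^8 J/(m^2 K) (given).
Heat per unit area: q = C ΔT = 2.49×10^8 × 1.52 = 3.78×10^8 J/m².
Total heat: Q = q × A = 3.78×10^8 × (922 × 10⁶ m²) = 3.49×10^17 J.

3.5×10^17 J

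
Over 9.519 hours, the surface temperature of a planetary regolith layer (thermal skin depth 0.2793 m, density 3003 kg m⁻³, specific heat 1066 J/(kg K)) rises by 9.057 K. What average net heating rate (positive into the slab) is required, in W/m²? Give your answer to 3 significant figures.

236

Areal heat capacity C = ρ c_p D = 3003 × 1066 × 0.2793 = 8.94×10^5 J/(m^2 K).
Required heat per unit area: Q = C ΔT = 8.94×10^5 × 9.057 = 8.10×10^6 J/m².
Flux F = Q / Δt = 8.10×10^6 / 34300 s = 236 W/m².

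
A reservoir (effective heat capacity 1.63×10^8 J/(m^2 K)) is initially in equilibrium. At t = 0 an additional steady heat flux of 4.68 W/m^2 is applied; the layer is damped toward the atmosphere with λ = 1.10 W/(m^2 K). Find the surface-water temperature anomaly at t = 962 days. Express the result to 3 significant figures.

1.83 K

Areal heat capacity C = 1.63×10^8 J/(m^2 K) (given).
τ = C / λ = 1.63×10^8 / 1.10 = 1.48×10^8 s.
Equilibrium anomaly ΔT_eq = F / λ = 4.68 / 1.10 = 4.25 K.
t = 962 days = 8.31×10^7 s, so t/τ = 0.561.
ΔT(t) = ΔT_eq (1 − e^(−t/τ)) = 4.25 × (1 − e^−0.561) = 1.83 K.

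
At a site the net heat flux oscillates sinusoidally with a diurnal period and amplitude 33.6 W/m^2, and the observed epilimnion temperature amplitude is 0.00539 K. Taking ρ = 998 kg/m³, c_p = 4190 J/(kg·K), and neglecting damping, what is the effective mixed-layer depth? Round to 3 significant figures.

20.5 m

ω = 2π / 86400 s = 7.27×10^-5 s⁻¹.
Required C = F₀ / (A ω) = 33.6 / (0.00539 × 7.27×10^-5) = 8.57×10^7 J/(m²·K).
D = C / (ρ c_p) = 8.57×10^7 / (998 × 4190) = 20.5 m.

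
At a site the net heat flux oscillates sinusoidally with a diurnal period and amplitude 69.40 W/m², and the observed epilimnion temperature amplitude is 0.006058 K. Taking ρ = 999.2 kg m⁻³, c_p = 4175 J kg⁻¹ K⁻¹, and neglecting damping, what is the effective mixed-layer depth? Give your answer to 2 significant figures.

38 m

ω = 2π / 86400 s = 7.27×10^-5 s⁻¹.
Required C = F₀ / (A ω) = 69.40 / (0.006058 × 7.27×10^-5) = 1.58×10^8 J/(m²·K).
D = C / (ρ c_p) = 1.58×10^8 / (999.2 × 4175) = 37.8 m.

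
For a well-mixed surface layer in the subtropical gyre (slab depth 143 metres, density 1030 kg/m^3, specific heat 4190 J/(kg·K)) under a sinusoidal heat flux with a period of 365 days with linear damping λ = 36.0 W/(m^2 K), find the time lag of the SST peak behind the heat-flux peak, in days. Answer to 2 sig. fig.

75 days

Areal heat capacity C = ρ c_p D = 1030 × 4190 × 143 = 6.17×10^8 J m⁻² K⁻¹.
ω = 2π / 3.15×10^7 s = 1.99×10^-7 s⁻¹.
Phase lag φ = arctan(Cω/λ) = arctan(123/36.0) = 1.29 rad.
Time lag = φ / ω = 1.29 / 1.99×10^-7 = 6.45×10^6 s = 74.7 days.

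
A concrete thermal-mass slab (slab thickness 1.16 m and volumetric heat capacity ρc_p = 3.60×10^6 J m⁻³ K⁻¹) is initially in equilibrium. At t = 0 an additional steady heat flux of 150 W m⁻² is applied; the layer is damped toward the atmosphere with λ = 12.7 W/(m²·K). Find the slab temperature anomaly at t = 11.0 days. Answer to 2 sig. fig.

11 K

Areal heat capacity C = ρc_p × D = 3.60×10^6 × 1.16 = 4.18×10^6 J m⁻² K⁻¹.
τ = C / λ = 4.18×10^6 / 12.7 = 3.29×10^5 s.
Equilibrium anomaly ΔT_eq = F / λ = 150 / 12.7 = 11.8 K.
t = 11.0 days = 9.50×10^5 s, so t/τ = 2.89.
ΔT(t) = ΔT_eq (1 − e^(−t/τ)) = 11.8 × (1 − e^−2.89) = 11.2 K.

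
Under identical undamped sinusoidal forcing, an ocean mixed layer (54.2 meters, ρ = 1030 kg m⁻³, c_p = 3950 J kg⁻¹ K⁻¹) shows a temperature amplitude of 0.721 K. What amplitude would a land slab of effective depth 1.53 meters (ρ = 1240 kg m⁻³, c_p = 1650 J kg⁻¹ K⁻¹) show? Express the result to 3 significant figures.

50.8 K

C_ocean = 2.21×10^8 J/(m²·K); C_land = 3.13×10^6 J/(m²·K).
A ∝ 1/C ⇒ A_land = A_ocean × C_ocean/C_land = 0.721 × 70.4 = 50.8 K.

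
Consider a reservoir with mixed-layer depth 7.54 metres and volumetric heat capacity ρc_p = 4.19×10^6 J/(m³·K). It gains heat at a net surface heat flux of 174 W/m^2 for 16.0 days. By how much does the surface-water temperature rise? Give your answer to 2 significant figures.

7.6 K

Areal heat capacity C = ρc_p × D = 4.19×10^6 × 7.54 = 3.16×10^7 J m⁻² K⁻¹.
Net heat input Q = F Δt = 174 × (16.0 days × 86400 s/day) = 2.41×10^8 J/m².
ΔT = Q / C = 2.41×10^8 / 3.16×10^7 = 7.61 K.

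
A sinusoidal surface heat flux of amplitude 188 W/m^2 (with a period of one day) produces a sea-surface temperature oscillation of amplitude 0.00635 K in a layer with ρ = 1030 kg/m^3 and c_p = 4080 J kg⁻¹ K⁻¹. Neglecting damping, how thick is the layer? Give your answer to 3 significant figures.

96.9 m

ω = 2π / 86400 s = 7.27×10^-5 s⁻¹.
Required C = F₀ / (A ω) = 188 / (0.00635 × 7.27×10^-5) = 4.07×10^8 J/(m²·K).
D = C / (ρ c_p) = 4.07×10^8 / (1030 × 4080) = 96.9 m.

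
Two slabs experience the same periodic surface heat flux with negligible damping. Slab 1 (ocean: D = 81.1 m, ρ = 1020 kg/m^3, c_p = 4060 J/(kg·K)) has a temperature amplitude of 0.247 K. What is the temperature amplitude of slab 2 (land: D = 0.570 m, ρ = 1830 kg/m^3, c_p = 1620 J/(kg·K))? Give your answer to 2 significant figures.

49 K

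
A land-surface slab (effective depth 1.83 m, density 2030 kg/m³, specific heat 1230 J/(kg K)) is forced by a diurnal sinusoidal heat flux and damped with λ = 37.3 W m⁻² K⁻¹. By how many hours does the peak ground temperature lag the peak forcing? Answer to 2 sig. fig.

5.6 hours

Areal heat capacity C = ρ c_p D = 2030 × 1230 × 1.83 = 4.57×10^6 J/(m^2 K).
ω = 2π / 86400 s = 7.27×10^-5 s⁻¹.
Phase lag φ = arctan(Cω/λ) = arctan(332/37.3) = 1.46 rad.
Time lag = φ / ω = 1.46 / 7.27×10^-5 = 20100 s = 5.57 hours.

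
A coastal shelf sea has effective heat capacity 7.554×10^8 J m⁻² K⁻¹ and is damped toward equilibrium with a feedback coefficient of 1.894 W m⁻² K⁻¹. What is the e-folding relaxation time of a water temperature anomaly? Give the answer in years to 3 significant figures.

Areal heat capacity C = 7.554×10^8 J m⁻² K⁻¹ (given).
Relaxation time τ = C / λ = 7.55×10^8 / 1.894 = 3.99×10^8 s.
In years: 3.99×10^8 s / (3.156×10^7 s/year) = 12.6 years.

12.6 years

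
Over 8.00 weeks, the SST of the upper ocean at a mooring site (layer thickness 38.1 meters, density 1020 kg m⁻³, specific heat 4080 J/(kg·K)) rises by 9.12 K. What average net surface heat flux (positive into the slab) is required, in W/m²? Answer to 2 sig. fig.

Areal heat capacity C = ρ c_p D = 1020 × 4080 × 38.1 = 1.59×10^8 J/(m^2 K).
Required heat per unit area: Q = C ΔT = 1.59×10^8 × 9.12 = 1.45×10^9 J/m².
Flux F = Q / Δt = 1.45×10^9 / 4.84×10^6 s = 299 W/m².

300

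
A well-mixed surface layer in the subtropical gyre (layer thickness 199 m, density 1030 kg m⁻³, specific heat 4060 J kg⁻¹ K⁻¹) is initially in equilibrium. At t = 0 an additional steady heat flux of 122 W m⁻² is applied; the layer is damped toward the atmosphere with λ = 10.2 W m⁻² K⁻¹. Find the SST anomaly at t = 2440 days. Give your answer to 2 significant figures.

11 K

Areal heat capacity C = ρ c_p D = 1030 × 4060 × 199 = 8.32×10^8 J/(m²·K).
τ = C / λ = 8.32×10^8 / 10.2 = 8.16×10^7 s.
Equilibrium anomaly ΔT_eq = F / λ = 122 / 10.2 = 12.0 K.
t = 2440 days = 2.11×10^8 s, so t/τ = 2.58.
ΔT(t) = ΔT_eq (1 − e^(−t/τ)) = 12.0 × (1 − e^−2.58) = 11.1 K.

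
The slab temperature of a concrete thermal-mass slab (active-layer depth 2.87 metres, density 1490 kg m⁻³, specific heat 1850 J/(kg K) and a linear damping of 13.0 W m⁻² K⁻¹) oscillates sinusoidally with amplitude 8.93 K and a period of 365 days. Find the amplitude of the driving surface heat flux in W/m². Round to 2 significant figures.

Areal heat capacity C = ρ c_p D = 1490 × 1850 × 2.87 = 7.91×10^6 J m⁻² K⁻¹.
ω = 2π / 3.15×10^7 s = 1.99×10^-7 s⁻¹.
√((Cω)² + λ²) = √((1.58)² + 13.0²) = 13.1 W/(m²·K).
F₀ = A × √((Cω)²+λ²) = 8.93 × 13.1 = 117 W/m².

120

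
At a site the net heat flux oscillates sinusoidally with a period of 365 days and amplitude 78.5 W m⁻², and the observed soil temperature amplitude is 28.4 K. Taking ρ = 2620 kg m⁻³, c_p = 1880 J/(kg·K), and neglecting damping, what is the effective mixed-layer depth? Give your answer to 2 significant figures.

ω = 2π / 3.15×10^7 s = 1.99×10^-7 s⁻¹.
Required C = F₀ / (A ω) = 78.5 / (28.4 × 1.99×10^-7) = 1.39×10^7 J/(m²·K).
D = C / (ρ c_p) = 1.39×10^7 / (2620 × 1880) = 2.82 m.

2.8 m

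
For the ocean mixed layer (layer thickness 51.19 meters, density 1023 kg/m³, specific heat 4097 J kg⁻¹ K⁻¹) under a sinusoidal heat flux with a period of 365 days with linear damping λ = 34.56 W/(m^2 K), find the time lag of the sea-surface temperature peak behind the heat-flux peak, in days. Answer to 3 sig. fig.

Areal heat capacity C = ρ c_p D = 1023 × 4097 × 51.19 = 2.15×10^8 J m⁻² K⁻¹.
ω = 2π / 3.15×10^7 s = 1.99×10^-7 s⁻¹.
Phase lag φ = arctan(Cω/λ) = arctan(42.7/34.56) = 0.891 rad.
Time lag = φ / ω = 0.891 / 1.99×10^-7 = 4.47×10^6 s = 51.8 days.

51.8 days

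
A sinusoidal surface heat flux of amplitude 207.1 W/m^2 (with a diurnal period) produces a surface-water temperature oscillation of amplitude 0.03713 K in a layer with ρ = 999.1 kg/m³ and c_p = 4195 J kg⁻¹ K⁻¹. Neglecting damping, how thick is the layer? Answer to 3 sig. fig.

18.3 m

ω = 2π / 86400 s = 7.27×10^-5 s⁻¹.
Required C = F₀ / (A ω) = 207.1 / (0.03713 × 7.27×10^-5) = 7.67×10^7 J/(m²·K).
D = C / (ρ c_p) = 7.67×10^7 / (999.1 × 4195) = 18.3 m.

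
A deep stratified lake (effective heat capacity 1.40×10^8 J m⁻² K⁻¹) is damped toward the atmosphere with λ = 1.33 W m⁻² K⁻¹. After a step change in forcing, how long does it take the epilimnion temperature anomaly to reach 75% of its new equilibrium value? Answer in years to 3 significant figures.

4.62 years

Areal heat capacity C = 1.40×10^8 J m⁻² K⁻¹ (given).
τ = C / λ = 1.40×10^8 / 1.33 = 1.05×10^8 s.
Fraction reached: 1 − e^(−t/τ) = 0.75 ⇒ t = −τ ln(1 − 0.75) = τ × 1.39.
t = 1.46×10^8 s = 4.62 years.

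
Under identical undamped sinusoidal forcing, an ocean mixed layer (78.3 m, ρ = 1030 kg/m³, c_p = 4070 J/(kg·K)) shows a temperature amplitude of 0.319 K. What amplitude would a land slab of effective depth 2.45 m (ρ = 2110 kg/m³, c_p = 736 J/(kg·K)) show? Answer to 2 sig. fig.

C_ocean = 3.28×10^8 J/(m²·K); C_land = 3.80×10^6 J/(m²·K).
A ∝ 1/C ⇒ A_land = A_ocean × C_ocean/C_land = 0.319 × 86.3 = 27.5 K.

28 K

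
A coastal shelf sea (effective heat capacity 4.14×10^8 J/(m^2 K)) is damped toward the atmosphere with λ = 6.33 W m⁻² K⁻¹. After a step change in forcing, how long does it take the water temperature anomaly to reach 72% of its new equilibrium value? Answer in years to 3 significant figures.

2.64 years

Areal heat capacity C = 4.14×10^8 J/(m^2 K) (given).
τ = C / λ = 4.14×10^8 / 6.33 = 6.54×10^7 s.
Fraction reached: 1 − e^(−t/τ) = 0.72 ⇒ t = −τ ln(1 − 0.72) = τ × 1.27.
t = 8.33×10^7 s = 2.64 years.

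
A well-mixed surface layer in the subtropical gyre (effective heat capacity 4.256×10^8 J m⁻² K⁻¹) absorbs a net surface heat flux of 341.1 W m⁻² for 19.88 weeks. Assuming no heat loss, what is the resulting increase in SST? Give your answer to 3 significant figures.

9.64 K

Areal heat capacity C = 4.256×10^8 J m⁻² K⁻¹ (given).
Net heat input Q = F Δt = 341.1 × (19.88 weeks × 6.048×10^5 s/week) = 4.10×10^9 J/m².
ΔT = Q / C = 4.10×10^9 / 4.26×10^8 = 9.64 K.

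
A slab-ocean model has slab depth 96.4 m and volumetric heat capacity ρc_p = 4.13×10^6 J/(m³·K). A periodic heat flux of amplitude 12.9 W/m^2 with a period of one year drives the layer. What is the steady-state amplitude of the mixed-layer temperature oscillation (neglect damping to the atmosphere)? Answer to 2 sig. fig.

Areal heat capacity C = ρc_p × D = 4.13×10^6 × 96.4 = 3.98×10^8 J/(m²·K).
Angular frequency ω = 2π / T = 2π / 3.15×10^7 s = 1.99×10^-7 s⁻¹.
Cω = 3.98×10^8 × 1.99×10^-7 = 79.3 W/(m²·K).
Amplitude A = F₀ / (Cω) = 12.9 / 79.3 = 0.163 K.

0.16 K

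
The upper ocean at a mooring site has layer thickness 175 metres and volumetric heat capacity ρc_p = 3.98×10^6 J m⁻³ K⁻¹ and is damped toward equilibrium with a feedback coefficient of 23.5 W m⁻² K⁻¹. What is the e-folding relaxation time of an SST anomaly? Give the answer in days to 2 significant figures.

340 days

Areal heat capacity C = ρc_p × D = 3.98×10^6 × 175 = 6.96×10^8 J/(m²·K).
Relaxation time τ = C / λ = 6.96×10^8 / 23.5 = 2.96×10^7 s.
In days: 2.96×10^7 s / (86400 s/day) = 343 days.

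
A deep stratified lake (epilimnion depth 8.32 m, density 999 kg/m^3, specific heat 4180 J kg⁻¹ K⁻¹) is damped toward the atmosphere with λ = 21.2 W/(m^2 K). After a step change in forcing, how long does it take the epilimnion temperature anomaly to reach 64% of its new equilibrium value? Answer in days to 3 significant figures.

Areal heat capacity C = ρ c_p D = 999 × 4180 × 8.32 = 3.47×10^7 J m⁻² K⁻¹.
τ = C / λ = 3.47×10^7 / 21.2 = 1.64×10^6 s.
Fraction reached: 1 − e^(−t/τ) = 0.64 ⇒ t = −τ ln(1 − 0.64) = τ × 1.02.
t = 1.67×10^6 s = 19.4 days.

19.4 days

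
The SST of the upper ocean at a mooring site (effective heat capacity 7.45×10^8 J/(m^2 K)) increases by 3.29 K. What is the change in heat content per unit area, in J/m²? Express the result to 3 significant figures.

Areal heat capacity C = 7.45×10^8 J/(m^2 K) (given).
ΔQ = C ΔT = 7.45×10^8 × 3.29 = 2.45×10^9 J/m².

2.45×10^9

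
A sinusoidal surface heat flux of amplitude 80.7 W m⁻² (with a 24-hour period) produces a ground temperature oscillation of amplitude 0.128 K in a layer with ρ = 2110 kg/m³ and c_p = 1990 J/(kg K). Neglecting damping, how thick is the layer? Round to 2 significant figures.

2.1 m

ω = 2π / 86400 s = 7.27×10^-5 s⁻¹.
Required C = F₀ / (A ω) = 80.7 / (0.128 × 7.27×10^-5) = 8.67×10^6 J/(m²·K).
D = C / (ρ c_p) = 8.67×10^6 / (2110 × 1990) = 2.06 m.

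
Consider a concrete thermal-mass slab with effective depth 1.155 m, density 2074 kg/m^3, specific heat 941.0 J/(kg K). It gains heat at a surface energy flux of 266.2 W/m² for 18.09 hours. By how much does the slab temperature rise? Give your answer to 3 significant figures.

7.69 K

Areal heat capacity C = ρ c_p D = 2074 × 941.0 × 1.155 = 2.25×10^6 J m⁻² K⁻¹.
Net heat input Q = F Δt = 266.2 × (18.09 hours × 3600 s/hour) = 1.73×10^7 J/m².
ΔT = Q / C = 1.73×10^7 / 2.25×10^6 = 7.69 K.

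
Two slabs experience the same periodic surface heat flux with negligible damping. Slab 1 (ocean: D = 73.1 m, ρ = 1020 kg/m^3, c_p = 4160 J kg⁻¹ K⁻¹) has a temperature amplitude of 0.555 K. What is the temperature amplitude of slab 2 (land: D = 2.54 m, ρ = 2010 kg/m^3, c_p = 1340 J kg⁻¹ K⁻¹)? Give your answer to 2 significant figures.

C_ocean = 3.10×10^8 J/(m²·K); C_land = 6.84×10^6 J/(m²·K).
A ∝ 1/C ⇒ A_land = A_ocean × C_ocean/C_land = 0.555 × 45.3 = 25.2 K.

25 K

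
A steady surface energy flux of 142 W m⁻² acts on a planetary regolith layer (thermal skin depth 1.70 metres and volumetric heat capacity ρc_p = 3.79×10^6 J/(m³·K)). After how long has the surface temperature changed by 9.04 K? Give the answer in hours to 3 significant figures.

114 hours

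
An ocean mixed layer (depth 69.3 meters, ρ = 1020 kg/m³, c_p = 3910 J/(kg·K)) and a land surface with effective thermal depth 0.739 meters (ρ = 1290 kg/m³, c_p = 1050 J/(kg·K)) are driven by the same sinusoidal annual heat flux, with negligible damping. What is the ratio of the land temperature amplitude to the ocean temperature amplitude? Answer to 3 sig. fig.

276

C_ocean = 1020 × 3910 × 69.3 = 2.76×10^8 J/(m²·K).
C_land = 1290 × 1050 × 0.739 = 1.00×10^6 J/(m²·K).
Undamped amplitude ∝ 1/C, so A_land/A_ocean = C_ocean/C_land = 276.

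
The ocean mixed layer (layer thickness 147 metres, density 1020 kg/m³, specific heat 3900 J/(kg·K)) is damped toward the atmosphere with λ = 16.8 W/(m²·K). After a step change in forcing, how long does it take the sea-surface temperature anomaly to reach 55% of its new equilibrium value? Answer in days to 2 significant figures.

320 days

Areal heat capacity C = ρ c_p D = 1020 × 3900 × 147 = 5.85×10^8 J m⁻² K⁻¹.
τ = C / λ = 5.85×10^8 / 16.8 = 3.48×10^7 s.
Fraction reached: 1 − e^(−t/τ) = 0.55 ⇒ t = −τ ln(1 − 0.55) = τ × 0.799.
t = 2.78×10^7 s = 322 days.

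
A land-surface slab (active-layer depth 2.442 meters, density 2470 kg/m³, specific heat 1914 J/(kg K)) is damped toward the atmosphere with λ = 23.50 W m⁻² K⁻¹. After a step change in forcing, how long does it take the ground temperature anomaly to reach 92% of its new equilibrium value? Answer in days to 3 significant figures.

14.4 days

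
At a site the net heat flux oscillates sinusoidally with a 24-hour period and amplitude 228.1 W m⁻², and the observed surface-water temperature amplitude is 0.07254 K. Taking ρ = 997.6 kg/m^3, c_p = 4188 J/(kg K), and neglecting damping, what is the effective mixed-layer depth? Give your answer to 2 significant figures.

10 m

ω = 2π / 86400 s = 7.27×10^-5 s⁻¹.
Required C = F₀ / (A ω) = 228.1 / (0.07254 × 7.27×10^-5) = 4.32×10^7 J/(m²·K).
D = C / (ρ c_p) = 4.32×10^7 / (997.6 × 4188) = 10.3 m.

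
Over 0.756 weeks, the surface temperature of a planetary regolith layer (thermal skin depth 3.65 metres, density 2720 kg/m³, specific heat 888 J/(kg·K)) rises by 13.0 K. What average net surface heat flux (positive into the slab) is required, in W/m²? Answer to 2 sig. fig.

Areal heat capacity C = ρ c_p D = 2720 × 888 × 3.65 = 8.82×10^6 J/(m^2 K).
Required heat per unit area: Q = C ΔT = 8.82×10^6 × 13.0 = 1.15×10^8 J/m².
Flux F = Q / Δt = 1.15×10^8 / 4.57×10^5 s = 251 W/m².

250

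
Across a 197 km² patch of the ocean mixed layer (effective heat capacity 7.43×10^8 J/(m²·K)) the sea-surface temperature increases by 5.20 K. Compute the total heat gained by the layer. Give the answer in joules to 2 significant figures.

7.6×10^17 J

Areal heat capacity C = 7.43×10^8 J/(m²·K) (given).
Heat per unit area: q = C ΔT = 7.43×10^8 × 5.20 = 3.86×10^9 J/m².
Total heat: Q = q × A = 3.86×10^9 × (197 × 10⁶ m²) = 7.61×10^17 J.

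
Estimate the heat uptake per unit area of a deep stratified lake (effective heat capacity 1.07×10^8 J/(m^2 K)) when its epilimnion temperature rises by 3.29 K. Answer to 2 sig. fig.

Areal heat capacity C = 1.07×10^8 J/(m^2 K) (given).
ΔQ = C ΔT = 1.07×10^8 × 3.29 = 3.52×10^8 J/m².

3.5×10^8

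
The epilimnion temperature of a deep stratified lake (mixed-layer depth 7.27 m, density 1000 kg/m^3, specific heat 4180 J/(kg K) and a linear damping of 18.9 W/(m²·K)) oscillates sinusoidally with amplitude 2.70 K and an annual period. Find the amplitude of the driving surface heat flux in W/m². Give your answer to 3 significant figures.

53.6

Areal heat capacity C = ρ c_p D = 1000 × 4180 × 7.27 = 3.04×10^7 J/(m^2 K).
ω = 2π / 3.15×10^7 s = 1.99×10^-7 s⁻¹.
√((Cω)² + λ²) = √((6.05)² + 18.9²) = 19.8 W/(m²·K).
F₀ = A × √((Cω)²+λ²) = 2.70 × 19.8 = 53.6 W/m².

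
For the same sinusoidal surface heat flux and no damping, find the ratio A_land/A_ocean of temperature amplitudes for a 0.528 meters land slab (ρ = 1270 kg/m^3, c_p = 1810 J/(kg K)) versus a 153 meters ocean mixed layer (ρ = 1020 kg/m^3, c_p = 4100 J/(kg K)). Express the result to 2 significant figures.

C_ocean = 1020 × 4100 × 153 = 6.40×10^8 J/(m²·K).
C_land = 1270 × 1810 × 0.528 = 1.21×10^6 J/(m²·K).
Undamped amplitude ∝ 1/C, so A_land/A_ocean = C_ocean/C_land = 527.

530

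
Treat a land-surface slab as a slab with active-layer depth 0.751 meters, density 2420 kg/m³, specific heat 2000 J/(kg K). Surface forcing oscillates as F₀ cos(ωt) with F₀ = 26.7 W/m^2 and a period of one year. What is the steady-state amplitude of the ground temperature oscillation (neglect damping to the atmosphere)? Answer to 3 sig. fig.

Areal heat capacity C = ρ c_p D = 2420 × 2000 × 0.751 = 3.63×10^6 J/(m^2 K).
Angular frequency ω = 2π / T = 2π / 3.15×10^7 s = 1.99×10^-7 s⁻¹.
Cω = 3.63×10^6 × 1.99×10^-7 = 0.724 W/(m²·K).
Amplitude A = F₀ / (Cω) = 26.7 / 0.724 = 36.9 K.

36.9 K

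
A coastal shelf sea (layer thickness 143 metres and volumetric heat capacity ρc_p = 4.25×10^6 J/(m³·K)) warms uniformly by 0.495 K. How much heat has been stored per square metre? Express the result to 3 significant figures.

Areal heat capacity C = ρc_p × D = 4.25×10^6 × 143 = 6.08×10^8 J/(m²·K).
ΔQ = C ΔT = 6.08×10^8 × 0.495 = 3.01×10^8 J/m².

3.01×10^8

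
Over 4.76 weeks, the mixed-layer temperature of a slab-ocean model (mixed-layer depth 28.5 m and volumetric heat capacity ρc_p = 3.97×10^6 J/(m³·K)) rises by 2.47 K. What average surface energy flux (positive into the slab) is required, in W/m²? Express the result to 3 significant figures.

Areal heat capacity C = ρc_p × D = 3.97×10^6 × 28.5 = 1.13×10^8 J/(m²·K).
Required heat per unit area: Q = C ΔT = 1.13×10^8 × 2.47 = 2.79×10^8 J/m².
Flux F = Q / Δt = 2.79×10^8 / 2.88×10^6 s = 97.1 W/m².

97.1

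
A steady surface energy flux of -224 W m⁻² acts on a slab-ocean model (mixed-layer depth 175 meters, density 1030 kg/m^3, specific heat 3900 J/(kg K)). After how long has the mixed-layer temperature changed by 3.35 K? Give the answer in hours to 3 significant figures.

Areal heat capacity C = ρ c_p D = 1030 × 3900 × 175 = 7.03×10^8 J/(m²·K).
Time required: Δt = C ΔT / F = 7.03×10^8 × -3.35 / -224 = 1.05×10^7 s.
In hours: 1.05×10^7 s / (3600 s/hour) = 2920 hours.

2920 hours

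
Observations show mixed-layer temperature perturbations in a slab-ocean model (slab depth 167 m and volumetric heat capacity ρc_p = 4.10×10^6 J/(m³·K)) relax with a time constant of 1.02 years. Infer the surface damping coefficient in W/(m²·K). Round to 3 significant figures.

21.3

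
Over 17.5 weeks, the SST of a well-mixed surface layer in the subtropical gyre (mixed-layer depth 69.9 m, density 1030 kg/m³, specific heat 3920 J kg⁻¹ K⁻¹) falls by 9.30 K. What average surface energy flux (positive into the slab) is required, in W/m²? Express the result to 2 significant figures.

-250

Areal heat capacity C = ρ c_p D = 1030 × 3920 × 69.9 = 2.82×10^8 J m⁻² K⁻¹.
Required heat per unit area: Q = C ΔT = 2.82×10^8 × -9.30 = -2.62×10^9 J/m².
Flux F = Q / Δt = -2.62×10^9 / 1.06×10^7 s = -248 W/m².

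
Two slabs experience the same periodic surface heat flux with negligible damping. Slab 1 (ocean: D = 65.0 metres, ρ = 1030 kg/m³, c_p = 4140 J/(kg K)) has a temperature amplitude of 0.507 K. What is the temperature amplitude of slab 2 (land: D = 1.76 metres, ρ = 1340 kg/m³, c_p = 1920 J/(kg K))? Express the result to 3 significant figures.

31.0 K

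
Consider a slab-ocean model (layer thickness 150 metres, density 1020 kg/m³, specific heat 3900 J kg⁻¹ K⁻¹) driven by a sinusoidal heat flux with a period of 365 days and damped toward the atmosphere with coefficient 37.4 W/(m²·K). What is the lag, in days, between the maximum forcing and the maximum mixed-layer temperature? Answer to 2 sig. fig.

74 days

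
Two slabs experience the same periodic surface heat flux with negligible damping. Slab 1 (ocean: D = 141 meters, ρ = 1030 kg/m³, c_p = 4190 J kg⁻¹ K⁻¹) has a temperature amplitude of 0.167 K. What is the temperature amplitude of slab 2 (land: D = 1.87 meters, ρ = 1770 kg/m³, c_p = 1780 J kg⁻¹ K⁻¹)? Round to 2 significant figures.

17 K

C_ocean = 6.09×10^8 J/(m²·K); C_land = 5.89×10^6 J/(m²·K).
A ∝ 1/C ⇒ A_land = A_ocean × C_ocean/C_land = 0.167 × 103 = 17.2 K.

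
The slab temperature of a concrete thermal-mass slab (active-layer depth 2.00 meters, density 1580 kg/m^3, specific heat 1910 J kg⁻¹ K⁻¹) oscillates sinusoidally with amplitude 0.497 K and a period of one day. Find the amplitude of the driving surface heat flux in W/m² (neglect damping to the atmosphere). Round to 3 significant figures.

218

Areal heat capacity C = ρ c_p D = 1580 × 1910 × 2.00 = 6.04×10^6 J/(m^2 K).
ω = 2π / 86400 s = 7.27×10^-5 s⁻¹.
Cω = 6.04×10^6 × 7.27×10^-5 = 439 W/(m²·K).
F₀ = A × Cω = 0.497 × 439 = 218 W/m².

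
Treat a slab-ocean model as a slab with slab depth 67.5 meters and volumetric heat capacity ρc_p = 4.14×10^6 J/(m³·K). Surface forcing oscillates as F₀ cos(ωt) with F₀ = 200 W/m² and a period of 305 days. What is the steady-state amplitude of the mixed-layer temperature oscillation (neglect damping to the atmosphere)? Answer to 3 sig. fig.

3.00 K

Areal heat capacity C = ρc_p × D = 4.14×10^6 × 67.5 = 2.79×10^8 J/(m^2 K).
Angular frequency ω = 2π / T = 2π / 2.64×10^7 s = 2.38×10^-7 s⁻¹.
Cω = 2.79×10^8 × 2.38×10^-7 = 66.6 W/(m²·K).
Amplitude A = F₀ / (Cω) = 200 / 66.6 = 3.00 K.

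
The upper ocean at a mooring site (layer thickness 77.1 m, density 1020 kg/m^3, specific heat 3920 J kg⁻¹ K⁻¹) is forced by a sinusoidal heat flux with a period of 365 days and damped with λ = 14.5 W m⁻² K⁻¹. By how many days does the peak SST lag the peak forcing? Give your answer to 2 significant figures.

78 days

Areal heat capacity C = ρ c_p D = 1020 × 3920 × 77.1 = 3.08×10^8 J/(m^2 K).
ω = 2π / 3.15×10^7 s = 1.99×10^-7 s⁻¹.
Phase lag φ = arctan(Cω/λ) = arctan(61.4/14.5) = 1.34 rad.
Time lag = φ / ω = 1.34 / 1.99×10^-7 = 6.72×10^6 s = 77.8 days.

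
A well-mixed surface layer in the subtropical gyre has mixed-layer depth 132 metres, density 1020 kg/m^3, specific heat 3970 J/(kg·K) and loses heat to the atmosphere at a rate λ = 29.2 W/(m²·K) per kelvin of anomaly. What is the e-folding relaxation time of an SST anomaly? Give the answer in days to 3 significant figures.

212 days

Areal heat capacity C = ρ c_p D = 1020 × 3970 × 132 = 5.35×10^8 J m⁻² K⁻¹.
Relaxation time τ = C / λ = 5.35×10^8 / 29.2 = 1.83×10^7 s.
In days: 1.83×10^7 s / (86400 s/day) = 212 days.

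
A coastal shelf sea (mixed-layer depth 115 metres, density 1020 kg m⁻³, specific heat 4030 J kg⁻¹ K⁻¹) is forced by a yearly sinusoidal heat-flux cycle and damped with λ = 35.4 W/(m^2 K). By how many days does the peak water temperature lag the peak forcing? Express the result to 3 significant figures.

Areal heat capacity C = ρ c_p D = 1020 × 4030 × 115 = 4.73×10^8 J/(m²·K).
ω = 2π / 3.15×10^7 s = 1.99×10^-7 s⁻¹.
Phase lag φ = arctan(Cω/λ) = arctan(94.2/35.4) = 1.21 rad.
Time lag = φ / ω = 1.21 / 1.99×10^-7 = 6.08×10^6 s = 70.4 days.

70.4 days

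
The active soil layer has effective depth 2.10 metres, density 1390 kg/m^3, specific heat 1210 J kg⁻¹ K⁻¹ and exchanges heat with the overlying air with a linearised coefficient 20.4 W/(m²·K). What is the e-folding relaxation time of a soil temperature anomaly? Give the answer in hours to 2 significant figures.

Areal heat capacity C = ρ c_p D = 1390 × 1210 × 2.10 = 3.53×10^6 J/(m²·K).
Relaxation time τ = C / λ = 3.53×10^6 / 20.4 = 1.73×10^5 s.
In hours: 1.73×10^5 s / (3600 s/hour) = 48.1 hours.

48 hours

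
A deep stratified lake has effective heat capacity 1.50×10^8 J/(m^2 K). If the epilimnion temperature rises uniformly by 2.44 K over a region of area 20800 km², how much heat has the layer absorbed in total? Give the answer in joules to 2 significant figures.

Areal heat capacity C = 1.50×10^8 J/(m^2 K) (given).
Heat per unit area: q = C ΔT = 1.50×10^8 × 2.44 = 3.66×10^8 J/m².
Total heat: Q = q × A = 3.66×10^8 × (20800 × 10⁶ m²) = 7.61×10^18 J.

7.6×10^18 J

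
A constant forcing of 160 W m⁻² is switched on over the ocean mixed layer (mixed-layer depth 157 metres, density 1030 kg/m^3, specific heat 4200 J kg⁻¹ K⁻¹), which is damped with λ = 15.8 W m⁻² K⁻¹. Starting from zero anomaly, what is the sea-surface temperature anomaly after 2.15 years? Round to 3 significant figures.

Areal heat capacity C = ρ c_p D = 1030 × 4200 × 157 = 6.79×10^8 J/(m^2 K).
τ = C / λ = 6.79×10^8 / 15.8 = 4.30×10^7 s.
Equilibrium anomaly ΔT_eq = F / λ = 160 / 15.8 = 10.1 K.
t = 2.15 years = 6.78×10^7 s, so t/τ = 1.58.
ΔT(t) = ΔT_eq (1 − e^(−t/τ)) = 10.1 × (1 − e^−1.58) = 8.04 K.

8.04 K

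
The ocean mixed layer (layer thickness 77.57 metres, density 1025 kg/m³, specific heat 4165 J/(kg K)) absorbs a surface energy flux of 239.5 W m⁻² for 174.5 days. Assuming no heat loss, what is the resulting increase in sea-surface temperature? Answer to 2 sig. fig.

11 K

Areal heat capacity C = ρ c_p D = 1025 × 4165 × 77.57 = 3.31×10^8 J/(m²·K).
Net heat input Q = F Δt = 239.5 × (174.5 days × 86400 s/day) = 3.61×10^9 J/m².
ΔT = Q / C = 3.61×10^9 / 3.31×10^8 = 10.9 K.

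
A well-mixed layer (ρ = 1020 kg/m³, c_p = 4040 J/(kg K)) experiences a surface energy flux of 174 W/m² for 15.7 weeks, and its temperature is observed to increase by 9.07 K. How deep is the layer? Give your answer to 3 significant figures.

44.2 m

Heat input Q = F Δt = 174 × 9.50×10^6 s = 1.65×10^9 J/m².
Required areal heat capacity C = Q / ΔT = 1.82×10^8 J/(m²·K).
Depth D = C / (ρ c_p) = 1.82×10^8 / (1020 × 4040) = 44.2 m.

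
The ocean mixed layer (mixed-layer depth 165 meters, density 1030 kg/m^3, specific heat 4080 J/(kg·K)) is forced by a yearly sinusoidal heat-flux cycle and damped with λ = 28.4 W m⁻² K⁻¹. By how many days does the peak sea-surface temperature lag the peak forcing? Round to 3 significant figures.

Areal heat capacity C = ρ c_p D = 1030 × 4080 × 165 = 6.93×10^8 J/(m²·K).
ω = 2π / 3.15×10^7 s = 1.99×10^-7 s⁻¹.
Phase lag φ = arctan(Cω/λ) = arctan(138/28.4) = 1.37 rad.
Time lag = φ / ω = 1.37 / 1.99×10^-7 = 6.87×10^6 s = 79.5 days.

79.5 days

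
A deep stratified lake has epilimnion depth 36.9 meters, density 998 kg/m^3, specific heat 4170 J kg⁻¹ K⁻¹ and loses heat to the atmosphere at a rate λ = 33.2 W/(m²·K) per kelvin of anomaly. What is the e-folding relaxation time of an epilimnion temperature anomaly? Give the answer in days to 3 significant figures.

53.5 days

Areal heat capacity C = ρ c_p D = 998 × 4170 × 36.9 = 1.54×10^8 J/(m^2 K).
Relaxation time τ = C / λ = 1.54×10^8 / 33.2 = 4.63×10^6 s.
In days: 4.63×10^6 s / (86400 s/day) = 53.5 days.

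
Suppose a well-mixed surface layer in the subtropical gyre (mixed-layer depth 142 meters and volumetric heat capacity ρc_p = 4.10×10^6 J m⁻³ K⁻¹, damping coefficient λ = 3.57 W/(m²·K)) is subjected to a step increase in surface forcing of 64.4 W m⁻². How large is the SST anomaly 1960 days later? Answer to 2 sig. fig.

12 K

Areal heat capacity C = ρc_p × D = 4.10×10^6 × 142 = 5.82×10^8 J/(m^2 K).
τ = C / λ = 5.82×10^8 / 3.57 = 1.63×10^8 s.
Equilibrium anomaly ΔT_eq = F / λ = 64.4 / 3.57 = 18.0 K.
t = 1960 days = 1.69×10^8 s, so t/τ = 1.04.
ΔT(t) = ΔT_eq (1 − e^(−t/τ)) = 18.0 × (1 − e^−1.04) = 11.7 K.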